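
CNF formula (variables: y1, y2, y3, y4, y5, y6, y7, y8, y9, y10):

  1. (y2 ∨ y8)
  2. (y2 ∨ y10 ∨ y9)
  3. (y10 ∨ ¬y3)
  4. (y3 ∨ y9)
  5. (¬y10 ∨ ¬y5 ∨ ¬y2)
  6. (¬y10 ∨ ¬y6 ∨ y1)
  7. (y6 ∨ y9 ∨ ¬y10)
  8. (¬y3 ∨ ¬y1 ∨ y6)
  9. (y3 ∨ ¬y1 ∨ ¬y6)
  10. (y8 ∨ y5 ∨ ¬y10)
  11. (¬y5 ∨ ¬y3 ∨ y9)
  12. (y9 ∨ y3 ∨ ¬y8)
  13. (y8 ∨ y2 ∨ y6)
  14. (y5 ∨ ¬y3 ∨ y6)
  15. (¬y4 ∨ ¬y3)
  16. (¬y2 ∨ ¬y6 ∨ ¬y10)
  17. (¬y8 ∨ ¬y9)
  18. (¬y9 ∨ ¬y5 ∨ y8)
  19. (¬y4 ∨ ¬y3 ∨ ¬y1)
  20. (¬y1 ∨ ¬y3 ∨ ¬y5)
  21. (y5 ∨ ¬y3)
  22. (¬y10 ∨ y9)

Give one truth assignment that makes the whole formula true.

y1 = 0, y2 = 1, y3 = 0, y4 = 1, y5 = 0, y6 = 0, y7 = 1, y8 = 0, y9 = 1, y10 = 0

Check each clause:
  1. (y8 ∨ y2) — y2 is true.
  2. (y10 ∨ y2 ∨ y9) — y9 is true.
  3. (y10 ∨ ¬y3) — ¬y3 is true.
  4. (y9 ∨ y3) — y9 is true.
  5. (¬y5 ∨ ¬y2 ∨ ¬y10) — ¬y5 is true.
  6. (y1 ∨ ¬y10 ∨ ¬y6) — ¬y6 is true.
  7. (y9 ∨ ¬y10 ∨ y6) — y9 is true.
  8. (¬y1 ∨ ¬y3 ∨ y6) — ¬y3 is true.
  9. (¬y1 ∨ ¬y6 ∨ y3) — ¬y6 is true.
  10. (¬y10 ∨ y8 ∨ y5) — ¬y10 is true.
  11. (¬y3 ∨ ¬y5 ∨ y9) — y9 is true.
  12. (y9 ∨ ¬y8 ∨ y3) — ¬y8 is true.
  13. (y2 ∨ y8 ∨ y6) — y2 is true.
  14. (y6 ∨ y5 ∨ ¬y3) — ¬y3 is true.
  15. (¬y3 ∨ ¬y4) — ¬y3 is true.
  16. (¬y10 ∨ ¬y6 ∨ ¬y2) — ¬y6 is true.
  17. (¬y9 ∨ ¬y8) — ¬y8 is true.
  18. (y8 ∨ ¬y9 ∨ ¬y5) — ¬y5 is true.
  19. (¬y3 ∨ ¬y4 ∨ ¬y1) — ¬y3 is true.
  20. (¬y1 ∨ ¬y5 ∨ ¬y3) — ¬y5 is true.
  21. (¬y3 ∨ y5) — ¬y3 is true.
  22. (¬y10 ∨ y9) — y9 is true.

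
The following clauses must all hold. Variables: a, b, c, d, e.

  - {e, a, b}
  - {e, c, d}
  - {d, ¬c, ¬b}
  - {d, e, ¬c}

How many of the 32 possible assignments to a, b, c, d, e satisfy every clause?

20

Split on c, then d.
  c=T, d=T: 7 of the 8 assignments to (a,b,e) work.
  c=T, d=F: remaining (a,b,e) ∈ {(F,F,T); (T,F,T)} — 2.
  c=F, d=T: 7 of the 8 assignments to (a,b,e) work.
  c=F, d=F: remaining (a,b,e) ∈ {(F,F,T); (F,T,T); (T,F,T); (T,T,T)} — 4.
Total: 7 + 2 + 7 + 4 = 20.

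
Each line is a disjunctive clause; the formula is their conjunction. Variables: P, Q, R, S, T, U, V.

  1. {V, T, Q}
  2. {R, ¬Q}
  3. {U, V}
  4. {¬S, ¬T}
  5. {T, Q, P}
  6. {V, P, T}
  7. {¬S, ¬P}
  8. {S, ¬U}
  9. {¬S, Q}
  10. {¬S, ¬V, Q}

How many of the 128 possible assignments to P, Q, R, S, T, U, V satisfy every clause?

12

Split on Q, then S.
  Q=T, S=T: remaining (P,R,T,U,V) ∈ {(F,T,F,F,T); (F,T,F,T,T)} — 2.
  Q=T, S=F: remaining (P,R,T,U,V) ∈ {(F,T,F,F,T); (F,T,T,F,T); (T,T,F,F,T); (T,T,T,F,T)} — 4.
  Q=F, S=T: a clause becomes empty — 0.
  Q=F, S=F: R free; 3 ways for (P,T,U,V) × 2^1 = 6.
Total: 2 + 4 + 0 + 6 = 12.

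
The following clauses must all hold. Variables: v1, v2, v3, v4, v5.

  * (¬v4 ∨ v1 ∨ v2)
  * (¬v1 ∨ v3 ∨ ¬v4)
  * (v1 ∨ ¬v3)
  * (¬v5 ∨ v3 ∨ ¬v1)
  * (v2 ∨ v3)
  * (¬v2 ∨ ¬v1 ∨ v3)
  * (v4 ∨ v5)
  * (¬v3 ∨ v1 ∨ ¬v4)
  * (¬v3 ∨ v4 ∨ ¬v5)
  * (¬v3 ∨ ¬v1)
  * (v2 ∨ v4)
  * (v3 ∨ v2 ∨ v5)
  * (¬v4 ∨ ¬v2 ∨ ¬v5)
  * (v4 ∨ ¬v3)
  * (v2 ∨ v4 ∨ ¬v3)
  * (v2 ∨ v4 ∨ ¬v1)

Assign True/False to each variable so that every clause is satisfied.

Branch on v1: take v1 = False.
  then v3 is forced to False.
  then v2 is forced to True.
Set v4 = True and propagate.
  then v5 is forced to False.
Every clause has at least one true literal under this assignment.

v1=F, v2=T, v3=F, v4=T, v5=F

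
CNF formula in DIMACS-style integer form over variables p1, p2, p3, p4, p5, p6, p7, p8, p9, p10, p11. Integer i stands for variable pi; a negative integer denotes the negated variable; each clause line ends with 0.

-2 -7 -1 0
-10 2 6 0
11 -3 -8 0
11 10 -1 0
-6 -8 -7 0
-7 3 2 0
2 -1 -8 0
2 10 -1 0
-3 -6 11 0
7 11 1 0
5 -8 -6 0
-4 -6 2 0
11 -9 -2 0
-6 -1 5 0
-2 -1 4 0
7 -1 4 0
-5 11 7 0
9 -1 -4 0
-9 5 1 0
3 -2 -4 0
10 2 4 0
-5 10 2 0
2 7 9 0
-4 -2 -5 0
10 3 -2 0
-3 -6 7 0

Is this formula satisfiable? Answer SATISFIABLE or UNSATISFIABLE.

p8 occurs only negated in the remaining clauses — set p8 = False.
Branch on p1: take p1 = False.
Try p2 = True.
Set p3 = True and propagate.
For the remaining variables, p4 = True, p5 = False, p6 = False, p7 = True, p9 = False, p10 = True, p11 = False works.
So p1=F, p2=T, p3=T, p4=T, p5=F, p6=F, p7=T, p8=F, p9=F, p10=T, p11=F is a satisfying assignment.

SATISFIABLE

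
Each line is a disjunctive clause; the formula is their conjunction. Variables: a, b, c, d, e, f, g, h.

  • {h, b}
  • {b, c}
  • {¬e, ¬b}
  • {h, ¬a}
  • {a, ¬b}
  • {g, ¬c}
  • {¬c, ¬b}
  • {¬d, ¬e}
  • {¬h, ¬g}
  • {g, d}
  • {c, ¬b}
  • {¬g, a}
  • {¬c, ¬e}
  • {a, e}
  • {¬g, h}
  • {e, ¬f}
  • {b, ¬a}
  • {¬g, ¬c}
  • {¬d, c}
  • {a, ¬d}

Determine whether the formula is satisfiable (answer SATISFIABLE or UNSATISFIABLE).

b = True:
  propagation gives e=False, a=True, h=True, c=False; an empty clause results — contradiction.
b = False:
  propagation gives h=True, c=True, g=True; an empty clause results — contradiction.
Every branch closes, so no satisfying assignment exists.

UNSATISFIABLE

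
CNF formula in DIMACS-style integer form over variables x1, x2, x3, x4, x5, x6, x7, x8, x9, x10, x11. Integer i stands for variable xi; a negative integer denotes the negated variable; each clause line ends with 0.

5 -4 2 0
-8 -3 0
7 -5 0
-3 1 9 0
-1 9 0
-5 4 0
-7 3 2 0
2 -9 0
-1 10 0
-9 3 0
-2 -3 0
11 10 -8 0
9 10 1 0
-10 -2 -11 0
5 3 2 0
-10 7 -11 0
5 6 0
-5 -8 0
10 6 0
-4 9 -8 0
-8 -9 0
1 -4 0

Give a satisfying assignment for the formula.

x1=False, x2=True, x3=False, x4=False, x5=False, x6=True, x7=True, x8=True, x9=False, x10=True, x11=False

Pure literal: x6 appears only positively; assign x6 = True.
Try x1 = False.
  then x4 is forced to False.
  then x5 is forced to False.
Branch on x2: take x2 = True.
  then x3 is forced to False.
  then x9 is forced to False.
  then x10 is forced to True.
  then x11 is forced to False.
x7, x8 are now unconstrained; take x7 = True, x8 = True.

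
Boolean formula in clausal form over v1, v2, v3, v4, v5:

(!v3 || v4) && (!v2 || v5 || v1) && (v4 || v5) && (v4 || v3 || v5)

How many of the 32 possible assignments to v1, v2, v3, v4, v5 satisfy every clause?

18

Split on v4, then v5.
  v4=1, v5=1: v1, v2, v3 free → 2^3 = 8.
  v4=1, v5=0: v3 free; 3 ways for (v1,v2) × 2^1 = 6.
  v4=0, v5=1: remaining (v1,v2,v3) ∈ {(0,0,0); (0,1,0); (1,0,0); (1,1,0)} — 4.
  v4=0, v5=0: a clause becomes empty — 0.
Total: 8 + 6 + 4 + 0 = 18.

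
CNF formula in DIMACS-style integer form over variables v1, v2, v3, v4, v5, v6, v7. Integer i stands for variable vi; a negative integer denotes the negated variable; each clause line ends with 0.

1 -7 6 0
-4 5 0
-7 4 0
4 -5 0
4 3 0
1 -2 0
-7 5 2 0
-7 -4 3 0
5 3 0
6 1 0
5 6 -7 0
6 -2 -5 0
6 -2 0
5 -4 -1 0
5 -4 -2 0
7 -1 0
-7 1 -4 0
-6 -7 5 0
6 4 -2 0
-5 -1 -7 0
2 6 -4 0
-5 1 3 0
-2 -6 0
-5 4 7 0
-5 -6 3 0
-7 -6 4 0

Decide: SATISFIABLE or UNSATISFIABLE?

v3 occurs only positively in the remaining clauses — set v3 = True.
Try v1 = False.
  then v2 is forced to False.
  then v6 is forced to True.
Set v4 = True and propagate.
  then v5 is forced to True.
  then v7 is forced to False.
Every clause has at least one true literal under this assignment.
So v1=F, v2=F, v3=T, v4=T, v5=T, v6=T, v7=F is a satisfying assignment.

SATISFIABLE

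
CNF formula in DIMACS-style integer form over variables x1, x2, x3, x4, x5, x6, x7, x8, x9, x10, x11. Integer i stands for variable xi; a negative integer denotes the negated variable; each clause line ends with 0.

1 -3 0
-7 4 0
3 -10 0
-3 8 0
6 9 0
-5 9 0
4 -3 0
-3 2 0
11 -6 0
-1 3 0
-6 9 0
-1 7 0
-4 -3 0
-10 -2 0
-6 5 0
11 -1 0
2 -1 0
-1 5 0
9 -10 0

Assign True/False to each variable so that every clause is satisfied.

x1 = F, x2 = T, x3 = F, x4 = F, x5 = T, x6 = F, x7 = F, x8 = T, x9 = T, x10 = F, x11 = T

Check each clause:
  1. (x1 || !x3) — !x3 is true.
  2. (!x7 || x4) — !x7 is true.
  3. (!x10 || x3) — !x10 is true.
  4. (x8 || !x3) — x8 is true.
  5. (x9 || x6) — x9 is true.
  6. (!x5 || x9) — x9 is true.
  7. (x4 || !x3) — !x3 is true.
  8. (!x3 || x2) — x2 is true.
  9. (x11 || !x6) — !x6 is true.
  10. (x3 || !x1) — !x1 is true.
  11. (!x6 || x9) — x9 is true.
  12. (!x1 || x7) — !x1 is true.
  13. (!x4 || !x3) — !x4 is true.
  14. (!x2 || !x10) — !x10 is true.
  15. (!x6 || x5) — !x6 is true.
  16. (x11 || !x1) — x11 is true.
  17. (!x1 || x2) — x2 is true.
  18. (!x1 || x5) — x5 is true.
  19. (x9 || !x10) — x9 is true.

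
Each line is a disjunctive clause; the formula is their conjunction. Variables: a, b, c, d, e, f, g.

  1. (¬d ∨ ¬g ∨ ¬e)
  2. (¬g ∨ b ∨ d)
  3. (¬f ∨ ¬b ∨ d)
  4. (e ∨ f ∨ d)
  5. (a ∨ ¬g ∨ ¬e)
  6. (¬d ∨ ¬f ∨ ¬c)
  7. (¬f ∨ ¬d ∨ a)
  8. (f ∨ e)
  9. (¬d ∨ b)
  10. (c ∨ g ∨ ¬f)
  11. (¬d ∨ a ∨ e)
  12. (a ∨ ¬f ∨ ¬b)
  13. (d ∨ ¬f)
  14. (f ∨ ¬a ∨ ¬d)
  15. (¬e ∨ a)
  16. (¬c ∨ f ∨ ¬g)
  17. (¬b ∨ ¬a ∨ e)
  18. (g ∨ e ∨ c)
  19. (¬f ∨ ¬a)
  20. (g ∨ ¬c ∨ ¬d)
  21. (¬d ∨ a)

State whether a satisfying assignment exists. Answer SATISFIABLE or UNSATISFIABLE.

Branch on a: take a = True.
  then f is forced to False.
  then e is forced to True.
  then d is forced to False.
The remaining clauses are satisfied by b = False, c = False, g = False.
Every clause has at least one true literal under this assignment.
So a = True, b = False, c = False, d = False, e = True, f = False, g = False is a satisfying assignment.

SATISFIABLE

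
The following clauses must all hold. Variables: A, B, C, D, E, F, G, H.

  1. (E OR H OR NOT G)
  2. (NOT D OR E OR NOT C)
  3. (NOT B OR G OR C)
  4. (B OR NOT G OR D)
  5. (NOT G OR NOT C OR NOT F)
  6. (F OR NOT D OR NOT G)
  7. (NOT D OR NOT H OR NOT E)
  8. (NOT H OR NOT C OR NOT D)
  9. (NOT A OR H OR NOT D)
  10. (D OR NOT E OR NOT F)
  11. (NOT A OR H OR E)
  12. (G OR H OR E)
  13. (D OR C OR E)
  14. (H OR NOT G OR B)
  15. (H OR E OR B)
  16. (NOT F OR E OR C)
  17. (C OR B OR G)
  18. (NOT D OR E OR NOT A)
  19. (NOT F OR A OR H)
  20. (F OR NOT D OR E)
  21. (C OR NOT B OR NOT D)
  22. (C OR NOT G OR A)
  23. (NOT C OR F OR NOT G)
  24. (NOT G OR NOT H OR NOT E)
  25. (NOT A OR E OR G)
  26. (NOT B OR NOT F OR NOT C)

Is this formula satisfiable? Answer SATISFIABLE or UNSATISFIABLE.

SATISFIABLE

Branch on A: take A = True.
Branch on B: take B = True.
Set C = True and propagate.
  then F is forced to False.
  then G is forced to False.
  then E is forced to True.
For the remaining variables, D = False, H = False works.
So A=1, B=1, C=1, D=0, E=1, F=0, G=0, H=0 is a satisfying assignment.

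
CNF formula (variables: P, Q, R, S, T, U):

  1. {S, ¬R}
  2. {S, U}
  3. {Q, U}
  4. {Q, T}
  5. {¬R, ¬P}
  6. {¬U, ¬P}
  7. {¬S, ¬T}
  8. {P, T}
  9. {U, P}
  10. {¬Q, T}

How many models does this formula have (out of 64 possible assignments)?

The models are:
  P=F Q=F R=F S=F T=T U=T
  P=F Q=T R=F S=F T=T U=T
That's 2 in total.

2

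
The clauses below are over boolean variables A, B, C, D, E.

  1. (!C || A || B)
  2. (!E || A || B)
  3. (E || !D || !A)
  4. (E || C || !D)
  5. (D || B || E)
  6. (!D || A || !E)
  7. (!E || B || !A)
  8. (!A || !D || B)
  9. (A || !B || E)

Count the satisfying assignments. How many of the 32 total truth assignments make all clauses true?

8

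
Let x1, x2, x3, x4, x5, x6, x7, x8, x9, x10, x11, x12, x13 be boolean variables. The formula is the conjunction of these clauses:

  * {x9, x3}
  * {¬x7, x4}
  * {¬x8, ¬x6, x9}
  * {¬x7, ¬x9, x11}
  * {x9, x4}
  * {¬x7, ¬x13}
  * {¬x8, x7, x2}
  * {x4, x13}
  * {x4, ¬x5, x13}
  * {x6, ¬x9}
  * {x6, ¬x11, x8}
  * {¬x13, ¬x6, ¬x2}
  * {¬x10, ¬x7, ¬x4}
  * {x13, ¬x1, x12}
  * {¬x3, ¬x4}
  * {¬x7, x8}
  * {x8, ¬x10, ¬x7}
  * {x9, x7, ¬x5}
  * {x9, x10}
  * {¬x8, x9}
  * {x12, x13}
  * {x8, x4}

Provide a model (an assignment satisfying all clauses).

x1 occurs only negated in the remaining clauses — set x1 = False.
x12 occurs only positively in the remaining clauses — set x12 = True.
Set x2 = False and propagate.
Try x3 = False.
  then x9 is forced to True.
  then x6 is forced to True.
Try x4 = True.
The remaining clauses are satisfied by x5 = True, x7 = False, x8 = False, x10 = False, x11 = True, x13 = True.
Check each clause:
  1. {x9, x3} — x9 is true.
  2. {¬x7, x4} — ¬x7 is true.
  3. {x9, ¬x6, ¬x8} — ¬x8 is true.
  4. {x11, ¬x7, ¬x9} — ¬x7 is true.
  5. {x9, x4} — x9 is true.
  6. {¬x13, ¬x7} — ¬x7 is true.
  7. {¬x8, x7, x2} — ¬x8 is true.
  8. {x4, x13} — x4 is true.
  9. {¬x5, x4, x13} — x4 is true.
  10. {¬x9, x6} — x6 is true.
  11. {x6, x8, ¬x11} — x6 is true.
  12. {¬x6, ¬x2, ¬x13} — ¬x2 is true.
  13. {¬x7, ¬x4, ¬x10} — ¬x7 is true.
  14. {¬x1, x12, x13} — x12 is true.
  15. {¬x3, ¬x4} — ¬x3 is true.
  16. {x8, ¬x7} — ¬x7 is true.
  17. {x8, ¬x10, ¬x7} — ¬x7 is true.
  18. {x7, ¬x5, x9} — x9 is true.
  19. {x9, x10} — x9 is true.
  20. {x9, ¬x8} — ¬x8 is true.
  21. {x13, x12} — x12 is true.
  22. {x8, x4} — x4 is true.

x1=0, x2=0, x3=0, x4=1, x5=1, x6=1, x7=0, x8=0, x9=1, x10=0, x11=1, x12=1, x13=1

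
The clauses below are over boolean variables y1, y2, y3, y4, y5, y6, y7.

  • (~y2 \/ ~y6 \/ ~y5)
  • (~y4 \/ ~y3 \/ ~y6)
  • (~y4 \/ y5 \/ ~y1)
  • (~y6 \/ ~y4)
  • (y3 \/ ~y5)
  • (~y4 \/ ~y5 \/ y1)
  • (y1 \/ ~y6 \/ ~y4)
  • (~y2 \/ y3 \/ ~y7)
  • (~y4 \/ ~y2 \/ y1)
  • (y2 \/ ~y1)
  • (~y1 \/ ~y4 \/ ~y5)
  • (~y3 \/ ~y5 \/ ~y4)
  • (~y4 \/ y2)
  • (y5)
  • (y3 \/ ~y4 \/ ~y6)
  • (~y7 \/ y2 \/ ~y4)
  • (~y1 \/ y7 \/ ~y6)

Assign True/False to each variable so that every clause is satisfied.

y1 = False, y2 = False, y3 = True, y4 = False, y5 = True, y6 = True, y7 = True

Unit propagation: (y5) forces y5 = True.
Unit propagation: (y3) forces y3 = True.
The clause (~y4) is unit: y4 must be False.
Pure literal: y1 appears only negated; assign y1 = False.
y7 occurs only positively in the remaining clauses — set y7 = True.
Branch on y2: take y2 = False.
y6 is now unconstrained; take y6 = True.
Check each clause:
  1. (~y5 \/ ~y2 \/ ~y6) — ~y2 is true.
  2. (~y6 \/ ~y4 \/ ~y3) — ~y4 is true.
  3. (~y1 \/ ~y4 \/ y5) — ~y4 is true.
  4. (~y6 \/ ~y4) — ~y4 is true.
  5. (y3 \/ ~y5) — y3 is true.
  6. (y1 \/ ~y4 \/ ~y5) — ~y4 is true.
  7. (y1 \/ ~y4 \/ ~y6) — ~y4 is true.
  8. (~y7 \/ ~y2 \/ y3) — y3 is true.
  9. (~y2 \/ ~y4 \/ y1) — ~y4 is true.
  10. (~y1 \/ y2) — ~y1 is true.
  11. (~y5 \/ ~y1 \/ ~y4) — ~y4 is true.
  12. (~y5 \/ ~y3 \/ ~y4) — ~y4 is true.
  13. (y2 \/ ~y4) — ~y4 is true.
  14. (y5) — y5 is true.
  15. (~y6 \/ ~y4 \/ y3) — y3 is true.
  16. (y2 \/ ~y7 \/ ~y4) — ~y4 is true.
  17. (~y1 \/ y7 \/ ~y6) — ~y1 is true.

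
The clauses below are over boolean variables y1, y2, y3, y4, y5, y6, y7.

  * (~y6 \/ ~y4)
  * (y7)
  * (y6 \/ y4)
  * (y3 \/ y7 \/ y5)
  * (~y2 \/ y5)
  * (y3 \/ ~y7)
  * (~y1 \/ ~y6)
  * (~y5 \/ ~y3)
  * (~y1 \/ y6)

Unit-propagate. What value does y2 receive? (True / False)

False

(y7) is a unit clause: y7 = True.
(~y7 \/ y3): since y7 = True, the clause reduces to (y3). y3 = True.
(~y3 \/ ~y5) with y3 = True leaves only ~y5, so y5 = False.
(y5 \/ ~y2): since y5 = False, the clause reduces to (~y2). y2 = False.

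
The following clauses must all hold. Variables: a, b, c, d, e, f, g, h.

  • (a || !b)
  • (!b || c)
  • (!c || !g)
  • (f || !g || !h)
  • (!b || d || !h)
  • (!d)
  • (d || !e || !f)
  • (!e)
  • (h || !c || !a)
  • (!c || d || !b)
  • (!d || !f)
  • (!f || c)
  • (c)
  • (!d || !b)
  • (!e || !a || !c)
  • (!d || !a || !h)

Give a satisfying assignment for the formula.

Unit propagation: (!d) forces d = False.
(!e) is a unit clause, so e = False.
Unit propagation: (c) forces c = True.
Unit propagation: (!g) forces g = False.
The clause (!b) is unit: b must be False.
Pure literal: h appears only positively; assign h = True.
a, f are now unconstrained; take a = True, f = True.
Every clause has at least one true literal under this assignment.

a = True, b = False, c = True, d = False, e = False, f = True, g = False, h = True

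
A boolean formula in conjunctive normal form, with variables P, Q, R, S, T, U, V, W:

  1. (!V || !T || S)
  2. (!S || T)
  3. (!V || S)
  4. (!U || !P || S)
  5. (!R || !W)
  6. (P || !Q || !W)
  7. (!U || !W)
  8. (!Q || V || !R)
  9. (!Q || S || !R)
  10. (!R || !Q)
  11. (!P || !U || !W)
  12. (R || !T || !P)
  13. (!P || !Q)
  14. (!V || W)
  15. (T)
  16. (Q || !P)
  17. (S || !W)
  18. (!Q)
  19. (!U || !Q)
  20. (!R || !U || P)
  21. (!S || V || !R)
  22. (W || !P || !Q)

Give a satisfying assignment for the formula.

P=F  Q=F  R=T  S=F  T=T  U=F  V=F  W=F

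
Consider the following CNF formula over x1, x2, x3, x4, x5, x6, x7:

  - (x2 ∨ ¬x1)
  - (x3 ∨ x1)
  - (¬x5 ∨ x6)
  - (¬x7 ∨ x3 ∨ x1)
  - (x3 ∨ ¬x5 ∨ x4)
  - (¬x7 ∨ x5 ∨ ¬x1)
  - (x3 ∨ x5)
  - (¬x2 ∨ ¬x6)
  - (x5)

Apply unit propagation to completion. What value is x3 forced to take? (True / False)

True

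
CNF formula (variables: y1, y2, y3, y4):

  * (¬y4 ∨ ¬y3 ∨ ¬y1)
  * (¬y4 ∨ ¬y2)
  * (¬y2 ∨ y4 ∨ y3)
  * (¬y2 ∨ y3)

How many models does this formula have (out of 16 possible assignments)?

Split on y2, then y3.
  y2=T, y3=T: remaining (y1,y4) ∈ {(F,F); (T,F)} — 2.
  y2=T, y3=F: a clause becomes empty — 0.
  y2=F, y3=T: remaining (y1,y4) ∈ {(F,F); (F,T); (T,F)} — 3.
  y2=F, y3=F: remaining (y1,y4) ∈ {(F,F); (F,T); (T,F); (T,T)} — 4.
Total: 2 + 0 + 3 + 4 = 9.

9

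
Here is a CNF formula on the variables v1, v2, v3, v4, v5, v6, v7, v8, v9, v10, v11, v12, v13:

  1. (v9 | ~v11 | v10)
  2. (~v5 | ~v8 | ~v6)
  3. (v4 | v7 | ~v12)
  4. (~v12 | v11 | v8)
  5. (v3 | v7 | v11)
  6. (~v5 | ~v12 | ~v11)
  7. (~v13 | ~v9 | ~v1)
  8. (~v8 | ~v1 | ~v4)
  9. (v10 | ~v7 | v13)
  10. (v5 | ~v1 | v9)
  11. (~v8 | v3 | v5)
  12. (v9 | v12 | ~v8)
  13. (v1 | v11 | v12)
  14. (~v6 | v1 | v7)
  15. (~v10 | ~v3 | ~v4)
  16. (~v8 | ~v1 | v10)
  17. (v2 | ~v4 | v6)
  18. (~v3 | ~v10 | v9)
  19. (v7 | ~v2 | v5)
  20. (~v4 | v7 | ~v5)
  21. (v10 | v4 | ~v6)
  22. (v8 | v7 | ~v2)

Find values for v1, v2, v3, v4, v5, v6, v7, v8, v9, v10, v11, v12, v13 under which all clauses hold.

v1=F, v2=T, v3=F, v4=T, v5=T, v6=T, v7=T, v8=F, v9=F, v10=T, v11=T, v12=F, v13=F

Try v1 = False.
Try v2 = True.
The remaining clauses are satisfied by v3 = False, v4 = True, v5 = True, v6 = True, v7 = True, v8 = False, v9 = False, v10 = True, v11 = True, v12 = False, v13 = False.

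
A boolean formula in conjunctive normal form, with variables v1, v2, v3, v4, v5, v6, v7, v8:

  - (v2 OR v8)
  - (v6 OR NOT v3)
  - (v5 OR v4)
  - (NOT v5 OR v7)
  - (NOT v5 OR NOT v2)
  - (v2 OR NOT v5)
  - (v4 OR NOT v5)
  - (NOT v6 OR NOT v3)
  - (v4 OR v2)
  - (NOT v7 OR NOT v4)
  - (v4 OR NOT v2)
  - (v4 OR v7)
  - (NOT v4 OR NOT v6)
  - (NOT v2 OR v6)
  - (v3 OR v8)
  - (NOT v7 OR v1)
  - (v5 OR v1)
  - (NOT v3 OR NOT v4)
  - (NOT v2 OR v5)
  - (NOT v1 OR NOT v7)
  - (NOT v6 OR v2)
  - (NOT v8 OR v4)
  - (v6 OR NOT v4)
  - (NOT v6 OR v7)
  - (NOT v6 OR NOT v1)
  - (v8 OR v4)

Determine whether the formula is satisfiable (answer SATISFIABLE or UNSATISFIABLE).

UNSATISFIABLE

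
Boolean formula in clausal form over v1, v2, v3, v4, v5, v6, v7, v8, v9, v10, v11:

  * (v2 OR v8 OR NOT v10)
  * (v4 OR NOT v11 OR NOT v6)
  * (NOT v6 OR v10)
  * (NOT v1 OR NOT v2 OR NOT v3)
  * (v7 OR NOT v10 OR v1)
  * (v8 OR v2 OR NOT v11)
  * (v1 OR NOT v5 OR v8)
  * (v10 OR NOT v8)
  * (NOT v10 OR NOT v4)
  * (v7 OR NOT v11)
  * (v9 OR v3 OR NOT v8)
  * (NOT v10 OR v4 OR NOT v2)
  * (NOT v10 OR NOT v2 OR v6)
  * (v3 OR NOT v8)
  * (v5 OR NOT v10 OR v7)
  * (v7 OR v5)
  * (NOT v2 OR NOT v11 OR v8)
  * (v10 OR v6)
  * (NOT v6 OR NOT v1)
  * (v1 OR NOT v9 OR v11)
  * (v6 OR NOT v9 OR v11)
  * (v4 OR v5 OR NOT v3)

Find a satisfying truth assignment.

v1=1, v2=0, v3=1, v4=0, v5=1, v6=0, v7=1, v8=1, v9=0, v10=1, v11=0

v7 occurs only positively in the remaining clauses — set v7 = True.
Try v1 = True.
  then v6 is forced to False.
  then v10 is forced to True.
  then v4 is forced to False.
  then v2 is forced to False.
  then v8 is forced to True.
  then v3 is forced to True.
  then v5 is forced to True.
For the remaining variables, v9 = False, v11 = False works.
Every clause has at least one true literal under this assignment.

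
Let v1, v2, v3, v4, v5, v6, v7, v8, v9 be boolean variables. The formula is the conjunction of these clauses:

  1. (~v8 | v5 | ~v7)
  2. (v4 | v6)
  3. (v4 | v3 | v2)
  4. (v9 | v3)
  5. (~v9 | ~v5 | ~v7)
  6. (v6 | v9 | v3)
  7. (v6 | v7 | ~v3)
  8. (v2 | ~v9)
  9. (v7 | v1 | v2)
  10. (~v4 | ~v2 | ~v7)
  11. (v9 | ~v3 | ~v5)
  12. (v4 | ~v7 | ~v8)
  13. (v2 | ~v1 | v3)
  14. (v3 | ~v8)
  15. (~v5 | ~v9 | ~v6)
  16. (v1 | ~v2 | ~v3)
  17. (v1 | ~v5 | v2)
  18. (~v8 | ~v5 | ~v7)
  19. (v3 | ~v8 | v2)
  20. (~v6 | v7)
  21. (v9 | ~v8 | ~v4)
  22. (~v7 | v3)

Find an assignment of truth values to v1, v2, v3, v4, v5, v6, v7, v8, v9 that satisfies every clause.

v1=1  v2=1  v3=0  v4=1  v5=0  v6=0  v7=0  v8=0  v9=1

Check each clause:
  1. (~v8 | ~v7 | v5) — ~v8 is true.
  2. (v4 | v6) — v4 is true.
  3. (v4 | v3 | v2) — v2 is true.
  4. (v9 | v3) — v9 is true.
  5. (~v5 | ~v9 | ~v7) — ~v7 is true.
  6. (v6 | v3 | v9) — v9 is true.
  7. (v6 | v7 | ~v3) — ~v3 is true.
  8. (~v9 | v2) — v2 is true.
  9. (v7 | v2 | v1) — v1 is true.
  10. (~v4 | ~v2 | ~v7) — ~v7 is true.
  11. (~v5 | v9 | ~v3) — v9 is true.
  12. (v4 | ~v8 | ~v7) — ~v8 is true.
  13. (v3 | ~v1 | v2) — v2 is true.
  14. (v3 | ~v8) — ~v8 is true.
  15. (~v6 | ~v5 | ~v9) — ~v6 is true.
  16. (v1 | ~v2 | ~v3) — v1 is true.
  17. (~v5 | v1 | v2) — v1 is true.
  18. (~v5 | ~v7 | ~v8) — ~v8 is true.
  19. (v2 | ~v8 | v3) — ~v8 is true.
  20. (~v6 | v7) — ~v6 is true.
  21. (~v8 | v9 | ~v4) — ~v8 is true.
  22. (v3 | ~v7) — ~v7 is true.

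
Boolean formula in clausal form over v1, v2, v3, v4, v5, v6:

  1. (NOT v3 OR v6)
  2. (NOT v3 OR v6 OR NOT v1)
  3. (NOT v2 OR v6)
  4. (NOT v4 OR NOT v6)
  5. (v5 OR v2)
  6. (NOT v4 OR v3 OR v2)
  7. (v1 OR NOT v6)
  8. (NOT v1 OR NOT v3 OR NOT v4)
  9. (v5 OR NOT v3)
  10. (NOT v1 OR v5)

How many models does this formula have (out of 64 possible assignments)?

6

Satisfying assignments:
  v1=F v2=F v3=F v4=F v5=T v6=F
  v1=T v2=F v3=F v4=F v5=T v6=F
  v1=T v2=F v3=F v4=F v5=T v6=T
  v1=T v2=F v3=T v4=F v5=T v6=T
  v1=T v2=T v3=F v4=F v5=T v6=T
  v1=T v2=T v3=T v4=F v5=T v6=T
That's 6 in total.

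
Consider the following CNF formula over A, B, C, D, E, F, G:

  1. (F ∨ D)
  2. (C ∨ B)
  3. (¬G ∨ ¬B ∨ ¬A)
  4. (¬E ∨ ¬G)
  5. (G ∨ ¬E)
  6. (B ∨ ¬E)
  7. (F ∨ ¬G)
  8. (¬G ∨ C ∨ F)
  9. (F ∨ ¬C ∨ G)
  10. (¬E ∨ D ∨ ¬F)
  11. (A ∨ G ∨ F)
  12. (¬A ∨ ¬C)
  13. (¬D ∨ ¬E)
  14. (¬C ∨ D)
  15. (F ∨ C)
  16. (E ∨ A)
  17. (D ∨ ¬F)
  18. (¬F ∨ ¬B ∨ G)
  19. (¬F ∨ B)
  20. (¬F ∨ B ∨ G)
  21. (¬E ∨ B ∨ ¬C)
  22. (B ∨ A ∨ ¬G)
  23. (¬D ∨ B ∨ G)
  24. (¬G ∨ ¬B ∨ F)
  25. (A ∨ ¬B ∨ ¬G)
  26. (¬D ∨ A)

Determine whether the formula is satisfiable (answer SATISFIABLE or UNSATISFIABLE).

UNSATISFIABLE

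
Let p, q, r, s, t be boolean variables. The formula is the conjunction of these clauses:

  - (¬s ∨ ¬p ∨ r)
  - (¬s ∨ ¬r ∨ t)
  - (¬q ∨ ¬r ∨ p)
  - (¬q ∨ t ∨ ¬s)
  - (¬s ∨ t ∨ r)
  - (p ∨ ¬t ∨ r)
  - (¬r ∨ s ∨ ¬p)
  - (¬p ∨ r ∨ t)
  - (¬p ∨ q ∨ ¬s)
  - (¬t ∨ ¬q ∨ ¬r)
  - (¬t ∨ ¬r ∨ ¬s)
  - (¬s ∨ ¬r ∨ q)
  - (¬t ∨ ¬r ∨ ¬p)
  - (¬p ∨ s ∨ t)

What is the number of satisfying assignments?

The models are:
  p=0 q=0 r=0 s=0 t=0
  p=0 q=0 r=1 s=0 t=0
  p=0 q=0 r=1 s=0 t=1
  p=0 q=1 r=0 s=0 t=0
  p=1 q=0 r=0 s=0 t=1
  p=1 q=1 r=0 s=0 t=1
Count: 6.

6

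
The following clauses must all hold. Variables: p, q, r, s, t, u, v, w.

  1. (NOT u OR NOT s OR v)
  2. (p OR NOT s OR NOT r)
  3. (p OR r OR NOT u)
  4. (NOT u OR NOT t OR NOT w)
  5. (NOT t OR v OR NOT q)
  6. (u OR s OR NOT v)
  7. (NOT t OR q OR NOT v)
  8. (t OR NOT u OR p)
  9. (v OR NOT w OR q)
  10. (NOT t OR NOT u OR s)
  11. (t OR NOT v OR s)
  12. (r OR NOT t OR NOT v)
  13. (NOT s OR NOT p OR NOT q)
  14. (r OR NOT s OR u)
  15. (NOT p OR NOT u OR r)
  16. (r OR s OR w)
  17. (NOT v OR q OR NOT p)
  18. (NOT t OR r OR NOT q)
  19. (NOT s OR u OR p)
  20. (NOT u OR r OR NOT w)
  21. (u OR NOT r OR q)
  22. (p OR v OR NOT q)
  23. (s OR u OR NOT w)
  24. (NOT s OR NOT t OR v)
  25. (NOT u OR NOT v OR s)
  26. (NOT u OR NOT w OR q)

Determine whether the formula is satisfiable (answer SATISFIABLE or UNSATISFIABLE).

Try p = True.
Branch on q: take q = True.
  then s is forced to False.
Set r = True and propagate.
For the remaining variables, t = False, u = True, v = False, w = False works.
So p = T, q = T, r = T, s = F, t = F, u = T, v = F, w = F is a satisfying assignment.

SATISFIABLE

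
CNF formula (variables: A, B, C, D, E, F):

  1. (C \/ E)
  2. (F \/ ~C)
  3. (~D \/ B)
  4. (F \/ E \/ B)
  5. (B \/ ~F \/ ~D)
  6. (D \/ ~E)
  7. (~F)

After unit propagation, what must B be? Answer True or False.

True

(~F) is a unit clause: F = False.
From (~C \/ F) and F = False: C = False.
From (E \/ C) and C = False: E = True.
(D \/ ~E): since E = True, the clause reduces to (D). D = True.
(B \/ ~D): since D = True, the clause reduces to (B). B = True.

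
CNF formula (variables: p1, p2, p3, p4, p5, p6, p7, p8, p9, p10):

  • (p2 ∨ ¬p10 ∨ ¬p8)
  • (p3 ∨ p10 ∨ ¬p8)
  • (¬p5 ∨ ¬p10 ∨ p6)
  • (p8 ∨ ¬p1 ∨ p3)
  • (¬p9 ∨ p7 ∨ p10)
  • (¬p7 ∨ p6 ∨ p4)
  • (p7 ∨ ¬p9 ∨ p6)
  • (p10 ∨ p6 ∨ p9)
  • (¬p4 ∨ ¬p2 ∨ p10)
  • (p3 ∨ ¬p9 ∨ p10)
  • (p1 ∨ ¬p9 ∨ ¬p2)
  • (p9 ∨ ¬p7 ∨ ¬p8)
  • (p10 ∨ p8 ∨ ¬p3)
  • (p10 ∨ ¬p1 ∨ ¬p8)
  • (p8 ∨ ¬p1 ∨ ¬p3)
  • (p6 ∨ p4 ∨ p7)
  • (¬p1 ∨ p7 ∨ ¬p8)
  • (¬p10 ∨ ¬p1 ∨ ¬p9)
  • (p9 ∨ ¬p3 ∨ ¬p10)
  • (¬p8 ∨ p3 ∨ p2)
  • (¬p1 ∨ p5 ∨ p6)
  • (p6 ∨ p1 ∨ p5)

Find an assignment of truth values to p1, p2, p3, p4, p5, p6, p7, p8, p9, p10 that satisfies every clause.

p6 occurs only positively in the remaining clauses — set p6 = True.
Branch on p1: take p1 = False.
Branch on p2: take p2 = False.
For the remaining variables, p3 = True, p4 = False, p5 = False, p7 = False, p8 = False, p9 = True, p10 = True works.
Every clause has at least one true literal under this assignment.

p1 = False, p2 = False, p3 = True, p4 = False, p5 = False, p6 = True, p7 = False, p8 = False, p9 = True, p10 = True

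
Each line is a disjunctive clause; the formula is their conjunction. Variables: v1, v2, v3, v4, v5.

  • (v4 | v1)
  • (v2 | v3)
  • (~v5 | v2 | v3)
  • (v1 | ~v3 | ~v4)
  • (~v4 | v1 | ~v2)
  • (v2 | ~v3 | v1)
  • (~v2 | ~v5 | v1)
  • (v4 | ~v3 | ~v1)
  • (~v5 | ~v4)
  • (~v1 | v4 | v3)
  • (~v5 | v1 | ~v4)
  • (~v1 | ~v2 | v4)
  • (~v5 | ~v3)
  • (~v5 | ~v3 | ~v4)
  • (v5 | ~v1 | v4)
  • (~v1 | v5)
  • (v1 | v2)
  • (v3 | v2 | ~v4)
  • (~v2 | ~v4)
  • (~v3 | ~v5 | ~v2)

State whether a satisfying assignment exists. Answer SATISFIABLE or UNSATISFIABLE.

v1 = True:
  propagation gives v5=True, v4=False, v3=False; an empty clause results — contradiction.
v1 = False:
  propagation gives v4=True, v3=False, v2=True; an empty clause results — contradiction.
Every branch closes, so no satisfying assignment exists.

UNSATISFIABLE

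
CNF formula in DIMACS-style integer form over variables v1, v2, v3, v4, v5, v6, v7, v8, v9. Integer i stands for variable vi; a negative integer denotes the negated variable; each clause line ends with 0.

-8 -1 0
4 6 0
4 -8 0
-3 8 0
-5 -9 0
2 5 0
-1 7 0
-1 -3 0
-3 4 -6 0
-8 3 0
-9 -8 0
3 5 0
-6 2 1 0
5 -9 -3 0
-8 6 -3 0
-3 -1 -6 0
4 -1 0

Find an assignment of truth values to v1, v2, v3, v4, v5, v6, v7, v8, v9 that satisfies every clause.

v1=F  v2=T  v3=F  v4=T  v5=T  v6=F  v7=T  v8=F  v9=F

v2 occurs only positively in the remaining clauses — set v2 = True.
v4 occurs only positively in the remaining clauses — set v4 = True.
Branch on v1: take v1 = False.
For the remaining variables, v3 = False, v5 = True, v6 = False, v7 = True, v8 = False, v9 = False works.
Every clause has at least one true literal under this assignment.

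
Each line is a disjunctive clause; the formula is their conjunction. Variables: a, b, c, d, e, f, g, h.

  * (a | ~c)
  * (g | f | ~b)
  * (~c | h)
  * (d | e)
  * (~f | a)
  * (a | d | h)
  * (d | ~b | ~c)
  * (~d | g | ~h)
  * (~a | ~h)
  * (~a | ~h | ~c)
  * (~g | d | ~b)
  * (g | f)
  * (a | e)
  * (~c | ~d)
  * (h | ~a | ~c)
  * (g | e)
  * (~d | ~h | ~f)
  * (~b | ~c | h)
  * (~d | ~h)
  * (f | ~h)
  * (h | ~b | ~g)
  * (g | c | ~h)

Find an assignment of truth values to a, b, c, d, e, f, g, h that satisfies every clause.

b occurs only negated in the remaining clauses — set b = False.
Pure literal: e appears only positively; assign e = True.
Set a = True and propagate.
  then h is forced to False.
  then c is forced to False.
Branch on f: take f = True.
d, g are now unconstrained; take d = True, g = False.

a=1, b=0, c=0, d=1, e=1, f=1, g=0, h=0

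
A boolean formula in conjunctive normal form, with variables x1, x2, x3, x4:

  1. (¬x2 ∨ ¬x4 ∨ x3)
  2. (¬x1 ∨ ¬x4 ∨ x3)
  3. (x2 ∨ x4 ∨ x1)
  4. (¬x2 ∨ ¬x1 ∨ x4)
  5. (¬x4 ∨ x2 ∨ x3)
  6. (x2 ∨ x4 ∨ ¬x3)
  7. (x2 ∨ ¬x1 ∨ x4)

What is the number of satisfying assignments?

The models are:
  x1=F x2=F x3=T x4=T
  x1=F x2=T x3=F x4=F
  x1=F x2=T x3=T x4=F
  x1=F x2=T x3=T x4=T
  x1=T x2=F x3=T x4=T
  x1=T x2=T x3=T x4=T
Count: 6.

6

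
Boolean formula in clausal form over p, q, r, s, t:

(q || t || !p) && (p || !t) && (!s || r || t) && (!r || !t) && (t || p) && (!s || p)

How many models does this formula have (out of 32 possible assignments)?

7

Satisfying assignments:
  p=1 q=0 r=0 s=0 t=1
  p=1 q=0 r=0 s=1 t=1
  p=1 q=1 r=0 s=0 t=0
  p=1 q=1 r=0 s=0 t=1
  p=1 q=1 r=0 s=1 t=1
  p=1 q=1 r=1 s=0 t=0
  p=1 q=1 r=1 s=1 t=0
Count: 7.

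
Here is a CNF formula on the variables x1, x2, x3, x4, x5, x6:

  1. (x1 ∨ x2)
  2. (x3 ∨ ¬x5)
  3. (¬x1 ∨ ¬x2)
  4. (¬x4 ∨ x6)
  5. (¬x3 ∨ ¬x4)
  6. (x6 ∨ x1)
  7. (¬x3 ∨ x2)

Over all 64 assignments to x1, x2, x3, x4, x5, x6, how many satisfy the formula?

Satisfying assignments:
  x1=F x2=T x3=F x4=F x5=F x6=T
  x1=F x2=T x3=F x4=T x5=F x6=T
  x1=F x2=T x3=T x4=F x5=F x6=T
  x1=F x2=T x3=T x4=F x5=T x6=T
  x1=T x2=F x3=F x4=F x5=F x6=F
  x1=T x2=F x3=F x4=F x5=F x6=T
  x1=T x2=F x3=F x4=T x5=F x6=T
Count: 7.

7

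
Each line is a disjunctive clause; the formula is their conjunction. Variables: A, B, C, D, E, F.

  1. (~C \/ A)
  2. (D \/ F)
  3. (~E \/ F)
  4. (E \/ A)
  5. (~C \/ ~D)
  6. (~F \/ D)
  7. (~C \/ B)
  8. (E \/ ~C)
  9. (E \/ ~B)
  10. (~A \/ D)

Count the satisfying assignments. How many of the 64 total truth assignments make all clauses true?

Satisfying assignments:
  A=0 B=0 C=0 D=1 E=1 F=1
  A=0 B=1 C=0 D=1 E=1 F=1
  A=1 B=0 C=0 D=1 E=0 F=0
  A=1 B=0 C=0 D=1 E=0 F=1
  A=1 B=0 C=0 D=1 E=1 F=1
  A=1 B=1 C=0 D=1 E=1 F=1
That's 6 in total.

6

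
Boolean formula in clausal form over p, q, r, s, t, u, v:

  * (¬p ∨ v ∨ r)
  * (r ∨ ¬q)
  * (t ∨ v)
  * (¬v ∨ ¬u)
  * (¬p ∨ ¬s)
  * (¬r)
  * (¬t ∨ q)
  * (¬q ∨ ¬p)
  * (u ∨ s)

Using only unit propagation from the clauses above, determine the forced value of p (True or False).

False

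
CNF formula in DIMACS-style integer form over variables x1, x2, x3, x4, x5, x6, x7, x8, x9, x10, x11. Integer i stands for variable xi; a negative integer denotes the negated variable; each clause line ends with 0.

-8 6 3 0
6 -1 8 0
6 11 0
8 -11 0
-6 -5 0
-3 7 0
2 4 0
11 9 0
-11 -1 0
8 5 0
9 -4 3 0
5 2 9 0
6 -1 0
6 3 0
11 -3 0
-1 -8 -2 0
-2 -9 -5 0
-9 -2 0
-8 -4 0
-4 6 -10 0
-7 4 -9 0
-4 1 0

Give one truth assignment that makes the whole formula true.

x1 = F, x2 = T, x3 = T, x4 = F, x5 = F, x6 = F, x7 = T, x8 = T, x9 = F, x10 = T, x11 = T

Check each clause:
  1. (x6 ∨ ¬x8 ∨ x3) — x3 is true.
  2. (x6 ∨ ¬x1 ∨ x8) — x8 is true.
  3. (x6 ∨ x11) — x11 is true.
  4. (x8 ∨ ¬x11) — x8 is true.
  5. (¬x6 ∨ ¬x5) — ¬x6 is true.
  6. (¬x3 ∨ x7) — x7 is true.
  7. (x4 ∨ x2) — x2 is true.
  8. (x11 ∨ x9) — x11 is true.
  9. (¬x1 ∨ ¬x11) — ¬x1 is true.
  10. (x5 ∨ x8) — x8 is true.
  11. (¬x4 ∨ x3 ∨ x9) — x3 is true.
  12. (x9 ∨ x5 ∨ x2) — x2 is true.
  13. (¬x1 ∨ x6) — ¬x1 is true.
  14. (x6 ∨ x3) — x3 is true.
  15. (¬x3 ∨ x11) — x11 is true.
  16. (¬x8 ∨ ¬x2 ∨ ¬x1) — ¬x1 is true.
  17. (¬x9 ∨ ¬x5 ∨ ¬x2) — ¬x5 is true.
  18. (¬x2 ∨ ¬x9) — ¬x9 is true.
  19. (¬x8 ∨ ¬x4) — ¬x4 is true.
  20. (x6 ∨ ¬x4 ∨ ¬x10) — ¬x4 is true.
  21. (¬x9 ∨ ¬x7 ∨ x4) — ¬x9 is true.
  22. (¬x4 ∨ x1) — ¬x4 is true.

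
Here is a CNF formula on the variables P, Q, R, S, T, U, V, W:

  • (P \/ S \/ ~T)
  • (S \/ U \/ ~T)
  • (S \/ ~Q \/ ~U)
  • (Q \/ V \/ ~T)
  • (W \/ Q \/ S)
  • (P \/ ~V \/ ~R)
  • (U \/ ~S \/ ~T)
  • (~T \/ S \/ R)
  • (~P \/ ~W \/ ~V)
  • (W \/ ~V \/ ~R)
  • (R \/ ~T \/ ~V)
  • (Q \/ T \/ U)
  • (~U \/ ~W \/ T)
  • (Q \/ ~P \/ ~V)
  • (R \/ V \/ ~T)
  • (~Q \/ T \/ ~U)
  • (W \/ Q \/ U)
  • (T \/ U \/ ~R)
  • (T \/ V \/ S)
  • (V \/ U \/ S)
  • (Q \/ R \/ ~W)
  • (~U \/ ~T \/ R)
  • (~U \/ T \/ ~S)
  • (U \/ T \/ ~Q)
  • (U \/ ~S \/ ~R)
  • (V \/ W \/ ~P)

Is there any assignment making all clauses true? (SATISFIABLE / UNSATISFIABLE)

Try P = False.
Try Q = True.
For the remaining variables, R = True, S = True, T = True, U = True, V = False, W = False works.
So P = False, Q = True, R = True, S = True, T = True, U = True, V = False, W = False is a satisfying assignment.

SATISFIABLE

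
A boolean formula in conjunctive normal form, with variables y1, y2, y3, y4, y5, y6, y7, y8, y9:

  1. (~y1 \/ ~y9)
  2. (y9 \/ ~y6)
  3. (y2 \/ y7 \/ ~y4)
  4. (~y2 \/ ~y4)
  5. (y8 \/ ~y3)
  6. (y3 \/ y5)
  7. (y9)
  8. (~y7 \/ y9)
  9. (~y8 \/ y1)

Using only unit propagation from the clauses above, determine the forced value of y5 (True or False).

True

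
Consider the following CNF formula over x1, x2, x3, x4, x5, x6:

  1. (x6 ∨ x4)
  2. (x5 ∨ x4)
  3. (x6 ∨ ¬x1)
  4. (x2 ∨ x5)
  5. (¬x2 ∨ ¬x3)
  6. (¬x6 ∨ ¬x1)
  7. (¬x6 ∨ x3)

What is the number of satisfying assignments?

Satisfying assignments:
  x1=F x2=F x3=F x4=T x5=T x6=F
  x1=F x2=F x3=T x4=F x5=T x6=T
  x1=F x2=F x3=T x4=T x5=T x6=F
  x1=F x2=F x3=T x4=T x5=T x6=T
  x1=F x2=T x3=F x4=T x5=F x6=F
  x1=F x2=T x3=F x4=T x5=T x6=F
Count: 6.

6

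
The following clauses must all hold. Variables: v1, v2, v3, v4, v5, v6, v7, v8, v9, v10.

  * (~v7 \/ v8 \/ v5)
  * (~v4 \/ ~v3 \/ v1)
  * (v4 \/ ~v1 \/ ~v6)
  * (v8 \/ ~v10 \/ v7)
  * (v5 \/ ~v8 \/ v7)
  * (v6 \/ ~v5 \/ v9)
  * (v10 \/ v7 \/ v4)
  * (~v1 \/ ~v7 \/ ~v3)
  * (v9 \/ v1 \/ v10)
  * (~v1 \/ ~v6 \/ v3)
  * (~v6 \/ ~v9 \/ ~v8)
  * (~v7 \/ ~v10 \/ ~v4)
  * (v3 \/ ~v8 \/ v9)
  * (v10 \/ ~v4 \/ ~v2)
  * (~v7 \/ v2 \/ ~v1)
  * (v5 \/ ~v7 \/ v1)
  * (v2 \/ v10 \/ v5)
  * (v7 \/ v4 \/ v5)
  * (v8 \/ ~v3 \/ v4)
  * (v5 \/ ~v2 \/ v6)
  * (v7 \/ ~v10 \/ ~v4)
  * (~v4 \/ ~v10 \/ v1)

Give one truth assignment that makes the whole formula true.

v1 = T  v2 = F  v3 = T  v4 = T  v5 = T  v6 = T  v7 = F  v8 = T  v9 = F  v10 = F

Check each clause:
  1. (~v7 \/ v5 \/ v8) — v8 is true.
  2. (v1 \/ ~v3 \/ ~v4) — v1 is true.
  3. (v4 \/ ~v1 \/ ~v6) — v4 is true.
  4. (~v10 \/ v8 \/ v7) — v8 is true.
  5. (~v8 \/ v5 \/ v7) — v5 is true.
  6. (~v5 \/ v6 \/ v9) — v6 is true.
  7. (v4 \/ v7 \/ v10) — v4 is true.
  8. (~v3 \/ ~v1 \/ ~v7) — ~v7 is true.
  9. (v1 \/ v9 \/ v10) — v1 is true.
  10. (~v6 \/ ~v1 \/ v3) — v3 is true.
  11. (~v9 \/ ~v8 \/ ~v6) — ~v9 is true.
  12. (~v10 \/ ~v7 \/ ~v4) — ~v7 is true.
  13. (v9 \/ v3 \/ ~v8) — v3 is true.
  14. (~v2 \/ v10 \/ ~v4) — ~v2 is true.
  15. (~v7 \/ v2 \/ ~v1) — ~v7 is true.
  16. (~v7 \/ v5 \/ v1) — v1 is true.
  17. (v2 \/ v5 \/ v10) — v5 is true.
  18. (v5 \/ v7 \/ v4) — v4 is true.
  19. (v4 \/ ~v3 \/ v8) — v8 is true.
  20. (v6 \/ ~v2 \/ v5) — v5 is true.
  21. (~v4 \/ ~v10 \/ v7) — ~v10 is true.
  22. (~v10 \/ ~v4 \/ v1) — v1 is true.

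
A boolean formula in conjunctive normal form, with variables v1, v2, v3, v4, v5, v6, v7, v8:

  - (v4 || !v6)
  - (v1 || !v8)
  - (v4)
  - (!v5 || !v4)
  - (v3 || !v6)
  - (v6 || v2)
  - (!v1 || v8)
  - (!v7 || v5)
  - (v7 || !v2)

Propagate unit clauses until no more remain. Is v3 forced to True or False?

(v4) stands alone — v4 = True.
In (!v4 || !v5), !v4 is now false; !v5 must hold, so v5 = False.
From (v5 || !v7) and v5 = False: v7 = False.
In (!v2 || v7), v7 is now false; !v2 must hold, so v2 = False.
(v6 || v2): since v2 = False, the clause reduces to (v6). v6 = True.
(v3 || !v6) with v6 = True leaves only v3, so v3 = True.

True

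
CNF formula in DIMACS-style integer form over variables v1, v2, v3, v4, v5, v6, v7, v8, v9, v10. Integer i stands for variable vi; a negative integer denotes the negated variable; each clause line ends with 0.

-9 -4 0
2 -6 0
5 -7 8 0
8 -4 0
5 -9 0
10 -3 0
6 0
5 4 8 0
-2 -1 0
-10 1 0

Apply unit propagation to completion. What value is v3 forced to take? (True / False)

(v6) stands alone — v6 = True.
In (v2 | ~v6), ~v6 is now false; v2 must hold, so v2 = True.
(~v1 | ~v2) with v2 = True leaves only ~v1, so v1 = False.
(v1 | ~v10): since v1 = False, the clause reduces to (~v10). v10 = False.
From (~v3 | v10) and v10 = False: v3 = False.

False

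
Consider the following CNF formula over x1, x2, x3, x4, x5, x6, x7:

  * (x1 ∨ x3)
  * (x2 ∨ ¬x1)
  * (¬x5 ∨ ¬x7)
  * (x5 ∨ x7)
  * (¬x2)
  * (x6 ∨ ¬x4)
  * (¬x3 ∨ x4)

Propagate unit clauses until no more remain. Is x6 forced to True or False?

True

Unit clause (¬x2) sets x2 = False.
In (¬x1 ∨ x2), x2 is now false; ¬x1 must hold, so x1 = False.
From (x1 ∨ x3) and x1 = False: x3 = True.
(x4 ∨ ¬x3) with x3 = True leaves only x4, so x4 = True.
(x6 ∨ ¬x4) with x4 = True leaves only x6, so x6 = True.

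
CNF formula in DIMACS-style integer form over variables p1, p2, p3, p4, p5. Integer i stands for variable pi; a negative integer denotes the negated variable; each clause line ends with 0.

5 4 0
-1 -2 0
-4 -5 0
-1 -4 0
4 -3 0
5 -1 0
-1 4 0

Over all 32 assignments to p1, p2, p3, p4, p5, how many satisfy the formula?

6

Satisfying assignments:
  p1=F p2=F p3=F p4=F p5=T
  p1=F p2=F p3=F p4=T p5=F
  p1=F p2=F p3=T p4=T p5=F
  p1=F p2=T p3=F p4=F p5=T
  p1=F p2=T p3=F p4=T p5=F
  p1=F p2=T p3=T p4=T p5=F
That's 6 in total.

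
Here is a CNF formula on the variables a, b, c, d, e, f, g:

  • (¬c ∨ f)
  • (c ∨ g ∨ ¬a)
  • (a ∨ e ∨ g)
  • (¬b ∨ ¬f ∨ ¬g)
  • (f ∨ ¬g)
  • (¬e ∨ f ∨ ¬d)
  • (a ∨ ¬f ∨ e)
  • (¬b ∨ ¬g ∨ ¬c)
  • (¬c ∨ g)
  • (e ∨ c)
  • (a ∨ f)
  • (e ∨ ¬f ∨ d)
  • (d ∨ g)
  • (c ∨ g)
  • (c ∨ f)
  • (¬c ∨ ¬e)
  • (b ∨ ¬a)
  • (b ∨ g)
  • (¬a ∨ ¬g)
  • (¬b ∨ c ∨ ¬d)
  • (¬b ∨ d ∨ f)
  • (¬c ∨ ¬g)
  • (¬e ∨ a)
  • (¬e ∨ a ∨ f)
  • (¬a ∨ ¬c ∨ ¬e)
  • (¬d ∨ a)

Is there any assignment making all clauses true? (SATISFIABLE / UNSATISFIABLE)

UNSATISFIABLE

c = True:
  propagation gives f=True, g=True; an empty clause results — contradiction.
c = False:
  propagation gives e=True, g=True, f=True, b=False; an empty clause results — contradiction.
Every branch closes, so no satisfying assignment exists.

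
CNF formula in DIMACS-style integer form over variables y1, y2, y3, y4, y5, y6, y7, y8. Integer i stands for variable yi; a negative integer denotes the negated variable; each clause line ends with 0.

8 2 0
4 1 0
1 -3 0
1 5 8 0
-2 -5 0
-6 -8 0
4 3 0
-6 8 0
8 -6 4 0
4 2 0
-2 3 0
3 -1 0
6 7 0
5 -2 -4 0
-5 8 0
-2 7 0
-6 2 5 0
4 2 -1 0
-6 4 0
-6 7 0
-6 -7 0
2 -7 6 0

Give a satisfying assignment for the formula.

Branch on y1: take y1 = True.
  then y3 is forced to True.
Set y2 = True and propagate.
  then y5 is forced to False.
  then y4 is forced to False.
  then y7 is forced to True.
  then y6 is forced to False.
y8 is now unconstrained; take y8 = True.

y1=T, y2=T, y3=T, y4=F, y5=F, y6=F, y7=T, y8=T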